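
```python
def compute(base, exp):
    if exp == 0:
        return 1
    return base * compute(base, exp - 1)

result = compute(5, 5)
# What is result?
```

compute(5, 5) = 5 * 5 * 5 * 5 * 5 = 3125

Answer: 3125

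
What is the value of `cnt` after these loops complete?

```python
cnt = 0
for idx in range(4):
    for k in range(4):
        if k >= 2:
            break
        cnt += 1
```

Inner breaks at 2, outer runs 4 times
`cnt` takes the values: 0 → 1 → 2 → 3 → 4 → 5 → 6 → 7 → 8

Answer: 8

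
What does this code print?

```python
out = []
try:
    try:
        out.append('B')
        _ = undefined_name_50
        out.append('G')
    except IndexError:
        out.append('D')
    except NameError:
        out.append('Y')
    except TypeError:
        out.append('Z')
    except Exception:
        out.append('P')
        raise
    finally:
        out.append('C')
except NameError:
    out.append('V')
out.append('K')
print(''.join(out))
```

Execution trace: 'B' (inner try body) → 'Y' (inner except NameError) → 'C' (inner finally) → 'K' (after the try/except). Output: BYCK

Answer: BYCK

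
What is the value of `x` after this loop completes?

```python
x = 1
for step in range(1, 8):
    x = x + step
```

Start at 1, add 1 through 7
`x` takes the values: 1 → 2 → 4 → 7 → 11 → 16 → 22 → 29

Answer: 29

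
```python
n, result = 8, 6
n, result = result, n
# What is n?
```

Trace:
`n, result = 8, 6` → n = 8; result = 6
`n, result = result, n` → n = 6; result = 8
So n = 6

Answer: 6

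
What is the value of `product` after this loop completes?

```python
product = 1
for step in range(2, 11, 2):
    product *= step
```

Product of even numbers 2 to 10
`product` takes the values: 1 → 2 → 8 → 48 → 384 → 3840

Answer: 3840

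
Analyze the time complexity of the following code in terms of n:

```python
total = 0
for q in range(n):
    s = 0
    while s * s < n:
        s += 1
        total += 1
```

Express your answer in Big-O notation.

Each loop level contributes: n × √n. Multiplying the contributions gives O(n√n).

Answer: O(n√n)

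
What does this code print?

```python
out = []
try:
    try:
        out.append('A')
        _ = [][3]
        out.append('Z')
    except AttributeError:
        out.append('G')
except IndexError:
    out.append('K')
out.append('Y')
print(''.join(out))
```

Execution trace: 'A' (try body) → 'K' (outer except IndexError) → 'Y' (after the try/except). Output: AKY

Answer: AKY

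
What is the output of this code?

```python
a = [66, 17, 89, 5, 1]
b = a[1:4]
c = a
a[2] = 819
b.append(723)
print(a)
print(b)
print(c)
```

Key concept: slice vs alias.
Step by step:
`a = [66, 17, 89, 5, 1]` → a = [66, 17, 89, 5, 1]
`b = a[1:4]` → b = [17, 89, 5]
`c = a` → c = [66, 17, 89, 5, 1] (same object as a)
`a[2] = 819` → a = [66, 17, 819, 5, 1] (same object as c); c = [66, 17, 819, 5, 1] (same object as a)
`b.append(723)` → b = [17, 89, 5, 723]
`print(a)` → prints [66, 17, 819, 5, 1]
`print(b)` → prints [17, 89, 5, 723]
`print(c)` → prints [66, 17, 819, 5, 1]

Answer:
[66, 17, 819, 5, 1]
[17, 89, 5, 723]
[66, 17, 819, 5, 1]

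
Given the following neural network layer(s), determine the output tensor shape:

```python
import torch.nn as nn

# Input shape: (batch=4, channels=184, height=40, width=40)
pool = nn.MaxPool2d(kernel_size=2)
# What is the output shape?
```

Input: (4, 184, 40, 40) -> Output: (4, 184, 20, 20)

Answer: (4, 184, 20, 20)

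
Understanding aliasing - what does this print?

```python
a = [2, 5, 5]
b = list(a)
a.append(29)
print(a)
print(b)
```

Key concept: list() constructor creates copy.
Step by step:
`a = [2, 5, 5]` → a = [2, 5, 5]
`b = list(a)` → b = [2, 5, 5]
`a.append(29)` → a = [2, 5, 5, 29]
`print(a)` → prints [2, 5, 5, 29]
`print(b)` → prints [2, 5, 5]

Answer:
[2, 5, 5, 29]
[2, 5, 5]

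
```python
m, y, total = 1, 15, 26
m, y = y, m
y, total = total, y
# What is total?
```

Trace:
`m, y, total = 1, 15, 26` → m = 1; y = 15; total = 26
`m, y = y, m` → m = 15; y = 1
`y, total = total, y` → y = 26; total = 1
So total = 1

Answer: 1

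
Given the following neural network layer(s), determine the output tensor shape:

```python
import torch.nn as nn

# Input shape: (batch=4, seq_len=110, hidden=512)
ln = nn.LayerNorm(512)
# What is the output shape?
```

Input: (4, 110, 512) -> Output: (4, 110, 512)

Answer: (4, 110, 512)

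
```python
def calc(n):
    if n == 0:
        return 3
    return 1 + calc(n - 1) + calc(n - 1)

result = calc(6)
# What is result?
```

calc(n) = 1 + 2·calc(n-1), calc(0)=3. Closed form: (3+1)·2^6 - 1 = 255.

Answer: 255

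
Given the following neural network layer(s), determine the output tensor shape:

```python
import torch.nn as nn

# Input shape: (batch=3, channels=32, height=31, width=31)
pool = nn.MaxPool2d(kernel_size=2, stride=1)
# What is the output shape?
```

Input: (3, 32, 31, 31) -> Output: (3, 32, 30, 30)

Answer: (3, 32, 30, 30)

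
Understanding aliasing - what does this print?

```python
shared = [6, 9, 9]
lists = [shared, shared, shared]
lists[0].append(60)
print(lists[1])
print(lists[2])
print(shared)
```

Key concept: list of same reference.
Step by step:
`shared = [6, 9, 9]` → shared = [6, 9, 9]
`lists = [shared, shared, shared]` → lists = [[6, 9, 9], [6, 9, 9], [6, 9, 9]]
`lists[0].append(60)` → shared = [6, 9, 9, 60]; lists = [[6, 9, 9, 60], [6, 9, 9, 60], [6, 9, 9, 60]]
`print(lists[1])` → prints [6, 9, 9, 60]
`print(lists[2])` → prints [6, 9, 9, 60]
`print(shared)` → prints [6, 9, 9, 60]

Answer:
[6, 9, 9, 60]
[6, 9, 9, 60]
[6, 9, 9, 60]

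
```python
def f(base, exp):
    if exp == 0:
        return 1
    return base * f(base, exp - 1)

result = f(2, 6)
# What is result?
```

f(2, 6) = 2 * 2 * 2 * 2 * 2 * 2 = 64

Answer: 64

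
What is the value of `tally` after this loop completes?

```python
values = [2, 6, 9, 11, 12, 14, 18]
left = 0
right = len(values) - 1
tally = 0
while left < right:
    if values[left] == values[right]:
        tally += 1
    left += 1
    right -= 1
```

Count matching pairs from ends
`tally` takes the values: 0

Answer: 0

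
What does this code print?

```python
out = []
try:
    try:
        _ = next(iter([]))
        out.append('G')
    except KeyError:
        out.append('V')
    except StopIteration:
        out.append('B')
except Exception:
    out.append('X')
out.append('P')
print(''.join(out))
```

Execution trace: 'B' (inner except StopIteration) → 'P' (after the try/except). Output: BP

Answer: BP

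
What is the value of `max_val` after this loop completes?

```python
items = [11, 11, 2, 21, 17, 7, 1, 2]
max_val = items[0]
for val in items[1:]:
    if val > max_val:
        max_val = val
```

Maximum of [11, 11, 2, 21, 17, 7, 1, 2]
`max_val` takes the values: 11 → 21

Answer: 21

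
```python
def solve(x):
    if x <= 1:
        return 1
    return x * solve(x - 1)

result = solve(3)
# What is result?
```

solve(3) = 3 * 2 * 1 = 6

Answer: 6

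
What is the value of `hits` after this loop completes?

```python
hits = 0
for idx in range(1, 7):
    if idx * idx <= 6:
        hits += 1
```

Count numbers where idx² ≤ 6
`hits` takes the values: 0 → 1 → 2

Answer: 2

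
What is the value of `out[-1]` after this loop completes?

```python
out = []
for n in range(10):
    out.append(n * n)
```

Last element of squares 0 to 9
`out` takes the values: [] → [0] → [0, 1] → [0, 1, 4] → [0, 1, 4, 9] → [0, 1, 4, 9, 16] → [0, 1, 4, 9, 16, 25] → [0, 1, 4, 9, 16, 25, 36] → [0, 1, 4, 9, 16, 25, 36, 49] → [0, 1, 4, 9, 16, 25, 36, 49, 64] → [0, 1, 4, 9, 16, 25, 36, 49, 64, 81]
So `out[-1]` = 81

Answer: 81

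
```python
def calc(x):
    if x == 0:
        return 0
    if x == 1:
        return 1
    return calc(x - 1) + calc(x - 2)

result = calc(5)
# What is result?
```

Build up from base cases: calc(0)=0, calc(1)=1, calc(2)=1, calc(3)=2, calc(4)=3, calc(5)=5

Answer: 5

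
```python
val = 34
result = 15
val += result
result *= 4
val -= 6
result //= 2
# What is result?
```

Trace:
`val = 34` → val = 34
`result = 15` → result = 15
`val += result` → val = 49
`result *= 4` → result = 60
`val -= 6` → val = 43
`result //= 2` → result = 30
So result = 30

Answer: 30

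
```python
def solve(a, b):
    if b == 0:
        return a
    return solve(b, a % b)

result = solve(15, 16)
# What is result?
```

solve(15, 16) -> solve(16, 15) -> solve(15, 1) -> solve(1, 0) -> 1

Answer: 1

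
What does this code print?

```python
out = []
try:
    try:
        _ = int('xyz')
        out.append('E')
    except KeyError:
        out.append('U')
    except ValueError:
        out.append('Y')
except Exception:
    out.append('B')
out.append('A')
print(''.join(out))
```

Execution trace: 'Y' (inner except ValueError) → 'A' (after the try/except). Output: YA

Answer: YA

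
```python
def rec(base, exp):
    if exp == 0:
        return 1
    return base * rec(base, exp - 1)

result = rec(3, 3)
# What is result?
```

rec(3, 3) = 3 * 3 * 3 = 27

Answer: 27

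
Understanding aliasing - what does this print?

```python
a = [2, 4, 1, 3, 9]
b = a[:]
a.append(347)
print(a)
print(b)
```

Key concept: slice [:] creates copy.
Step by step:
`a = [2, 4, 1, 3, 9]` → a = [2, 4, 1, 3, 9]
`b = a[:]` → b = [2, 4, 1, 3, 9]
`a.append(347)` → a = [2, 4, 1, 3, 9, 347]
`print(a)` → prints [2, 4, 1, 3, 9, 347]
`print(b)` → prints [2, 4, 1, 3, 9]

Answer:
[2, 4, 1, 3, 9, 347]
[2, 4, 1, 3, 9]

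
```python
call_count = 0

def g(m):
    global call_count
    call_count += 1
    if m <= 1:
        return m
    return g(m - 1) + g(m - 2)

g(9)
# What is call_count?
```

Calls(m) = 1 + Calls(m-1) + Calls(m-2); Calls(0)=Calls(1)=1. For m=9 this gives 109.

Answer: 109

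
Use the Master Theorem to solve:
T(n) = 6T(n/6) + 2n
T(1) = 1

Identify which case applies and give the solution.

a=6, b=6, f(n)=2n. log_6(6) = 1. Since c=1 = 1, Case 2 applies: T(n) = Θ(n^log_b(a) · log n) = O(n log n).

Answer: O(n log n) - Case 2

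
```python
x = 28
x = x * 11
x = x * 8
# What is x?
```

Trace:
`x = 28` → x = 28
`x = x * 11` → x = 308
`x = x * 8` → x = 2464
So x = 2464

Answer: 2464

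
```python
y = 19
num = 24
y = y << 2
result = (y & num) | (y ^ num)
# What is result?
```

Trace:
`y = 19` → y = 19
`num = 24` → num = 24
`y = y << 2` → y = 76
`result = (y & num) | (y ^ num)` → result = 92
So result = 92

Answer: 92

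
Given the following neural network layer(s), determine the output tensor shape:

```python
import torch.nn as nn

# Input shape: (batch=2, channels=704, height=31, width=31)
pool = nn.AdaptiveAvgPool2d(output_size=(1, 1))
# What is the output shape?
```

Input: (2, 704, 31, 31) -> Output: (2, 704, 1, 1)

Answer: (2, 704, 1, 1)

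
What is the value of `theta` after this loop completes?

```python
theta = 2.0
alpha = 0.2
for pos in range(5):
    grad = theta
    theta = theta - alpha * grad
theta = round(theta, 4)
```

Gradient descent: w = 2.0 * (1 - 0.2)^5
`theta` takes the values: 2.0 → 1.6 → 1.28 → 1.024 → 0.8192 → 0.65536 → 0.6554

Answer: 0.6554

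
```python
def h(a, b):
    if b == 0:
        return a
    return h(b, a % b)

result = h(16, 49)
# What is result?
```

h(16, 49) -> h(49, 16) -> h(16, 1) -> h(1, 0) -> 1

Answer: 1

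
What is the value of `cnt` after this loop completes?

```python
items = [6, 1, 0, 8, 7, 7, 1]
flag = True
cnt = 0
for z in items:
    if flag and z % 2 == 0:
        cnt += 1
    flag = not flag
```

Count even values at even positions
`cnt` takes the values: 0 → 1 → 2

Answer: 2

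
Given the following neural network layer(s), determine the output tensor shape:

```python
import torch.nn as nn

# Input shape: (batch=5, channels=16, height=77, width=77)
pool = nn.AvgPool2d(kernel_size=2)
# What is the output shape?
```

Input: (5, 16, 77, 77) -> Output: (5, 16, 38, 38)

Answer: (5, 16, 38, 38)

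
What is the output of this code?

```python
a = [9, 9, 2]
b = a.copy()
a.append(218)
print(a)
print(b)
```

Key concept: list.copy() creates independent copy.
Step by step:
`a = [9, 9, 2]` → a = [9, 9, 2]
`b = a.copy()` → b = [9, 9, 2]
`a.append(218)` → a = [9, 9, 2, 218]
`print(a)` → prints [9, 9, 2, 218]
`print(b)` → prints [9, 9, 2]

Answer:
[9, 9, 2, 218]
[9, 9, 2]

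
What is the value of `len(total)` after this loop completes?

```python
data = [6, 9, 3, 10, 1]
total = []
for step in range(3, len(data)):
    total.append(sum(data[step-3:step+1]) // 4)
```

Number of 4-element averages
`total` takes the values: [] → [7] → [7, 5]
So `len(total)` = 2

Answer: 2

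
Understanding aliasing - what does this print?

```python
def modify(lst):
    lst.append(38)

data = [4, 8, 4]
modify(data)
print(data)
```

Key concept: function modifies passed list.
Step by step:
`data = [4, 8, 4]` → data = [4, 8, 4]
`modify(data)` → data = [4, 8, 4, 38]
`print(data)` → prints [4, 8, 4, 38]

Answer: [4, 8, 4, 38]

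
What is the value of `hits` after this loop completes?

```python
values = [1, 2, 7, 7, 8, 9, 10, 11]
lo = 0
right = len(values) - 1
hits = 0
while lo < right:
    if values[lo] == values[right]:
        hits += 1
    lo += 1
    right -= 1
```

Count matching pairs from ends
`hits` takes the values: 0

Answer: 0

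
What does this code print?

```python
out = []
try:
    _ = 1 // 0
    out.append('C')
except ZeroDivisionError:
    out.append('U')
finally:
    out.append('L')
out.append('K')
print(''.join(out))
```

Execution trace: 'U' (except ZeroDivisionError) → 'L' (finally) → 'K' (after the try/except). Output: ULK

Answer: ULK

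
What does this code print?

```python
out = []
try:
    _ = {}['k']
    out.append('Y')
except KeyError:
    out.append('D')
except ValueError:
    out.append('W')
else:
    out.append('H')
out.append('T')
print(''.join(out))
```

Execution trace: 'D' (except KeyError) → 'T' (after the try/except). Output: DT

Answer: DT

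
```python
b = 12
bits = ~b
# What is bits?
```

Trace:
`b = 12` → b = 12
`bits = ~b` → bits = -13
So bits = -13

Answer: -13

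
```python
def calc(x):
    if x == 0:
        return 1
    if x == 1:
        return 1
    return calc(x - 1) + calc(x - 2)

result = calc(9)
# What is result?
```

Build up from base cases: calc(0)=1, calc(1)=1, calc(2)=2, calc(3)=3, calc(4)=5, calc(5)=8, calc(6)=13, ..., calc(9)=55

Answer: 55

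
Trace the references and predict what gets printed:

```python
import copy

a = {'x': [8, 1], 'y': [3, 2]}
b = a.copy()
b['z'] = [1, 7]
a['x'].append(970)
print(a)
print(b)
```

Key concept: shallow copy of dict with mutable values.
Step by step:
`a = {'x': [8, 1], 'y': [3, 2]}` → a = {'x': [8, 1], 'y': [3, 2]}
`b = a.copy()` → b = {'x': [8, 1], 'y': [3, 2]}
`b['z'] = [1, 7]` → b = {'x': [8, 1], 'y': [3, 2], 'z': [1, 7]}
`a['x'].append(970)` → a = {'x': [8, 1, 970], 'y': [3, 2]}; b = {'x': [8, 1, 970], 'y': [3, 2], 'z': [1, 7]}
`print(a)` → prints {'x': [8, 1, 970], 'y': [3, 2]}
`print(b)` → prints {'x': [8, 1, 970], 'y': [3, 2], 'z': [1, 7]}

Answer:
{'x': [8, 1, 970], 'y': [3, 2]}
{'x': [8, 1, 970], 'y': [3, 2], 'z': [1, 7]}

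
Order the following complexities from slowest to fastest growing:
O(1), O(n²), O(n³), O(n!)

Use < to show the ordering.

Ordered by growth rate: O(1) < O(n²) < O(n³) < O(n!)

Answer: O(1) < O(n²) < O(n³) < O(n!)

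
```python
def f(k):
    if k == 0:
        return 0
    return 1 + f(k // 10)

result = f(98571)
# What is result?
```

Count of digits of 98571: 5

Answer: 5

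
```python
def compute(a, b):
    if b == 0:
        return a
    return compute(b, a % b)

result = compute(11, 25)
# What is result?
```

compute(11, 25) -> compute(25, 11) -> compute(11, 3) -> compute(3, 2) -> compute(2, 1) -> compute(1, 0) -> 1

Answer: 1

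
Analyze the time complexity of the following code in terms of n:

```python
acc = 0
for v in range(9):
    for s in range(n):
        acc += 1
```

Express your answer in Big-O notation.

Each loop level contributes: 1 × n. Multiplying the contributions gives O(n).

Answer: O(n)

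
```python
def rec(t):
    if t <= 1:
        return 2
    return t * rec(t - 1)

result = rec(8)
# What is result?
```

rec(8) = 8 * 7 * 6 * 5 * 4 * 3 * 2 * 2 = 80640

Answer: 80640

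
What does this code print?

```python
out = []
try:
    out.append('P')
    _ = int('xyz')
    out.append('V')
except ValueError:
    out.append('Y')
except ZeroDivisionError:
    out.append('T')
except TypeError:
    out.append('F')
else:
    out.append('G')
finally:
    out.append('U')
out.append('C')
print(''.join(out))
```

Execution trace: 'P' (try body) → 'Y' (except ValueError) → 'U' (finally) → 'C' (after the try/except). Output: PYUC

Answer: PYUC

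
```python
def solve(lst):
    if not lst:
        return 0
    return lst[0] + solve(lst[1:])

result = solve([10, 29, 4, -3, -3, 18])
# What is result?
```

10 + 29 + 4 + (-3) + (-3) + 18 + 0 = 55

Answer: 55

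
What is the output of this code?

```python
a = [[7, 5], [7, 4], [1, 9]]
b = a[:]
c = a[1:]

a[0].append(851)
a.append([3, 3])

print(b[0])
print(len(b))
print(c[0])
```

Key concept: slice with nested mutation.
Step by step:
`a = [[7, 5], [7, 4], [1, 9]]` → a = [[7, 5], [7, 4], [1, 9]]
`b = a[:]` → b = [[7, 5], [7, 4], [1, 9]]
`c = a[1:]` → c = [[7, 4], [1, 9]]
`a[0].append(851)` → a = [[7, 5, 851], [7, 4], [1, 9]]; b = [[7, 5, 851], [7, 4], [1, 9]]
`a.append([3, 3])` → a = [[7, 5, 851], [7, 4], [1, 9], [3, 3]]
`print(b[0])` → prints [7, 5, 851]
`print(len(b))` → prints 3
`print(c[0])` → prints [7, 4]

Answer:
[7, 5, 851]
3
[7, 4]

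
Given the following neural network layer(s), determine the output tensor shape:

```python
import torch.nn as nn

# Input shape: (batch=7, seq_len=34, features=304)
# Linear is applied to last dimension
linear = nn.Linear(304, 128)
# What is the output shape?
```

Input: (7, 34, 304) -> Output: (7, 34, 128)

Answer: (7, 34, 128)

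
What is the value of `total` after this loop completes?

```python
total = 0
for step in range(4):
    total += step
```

Sum of 0 to 3 = 6
`total` takes the values: 0 → 1 → 3 → 6

Answer: 6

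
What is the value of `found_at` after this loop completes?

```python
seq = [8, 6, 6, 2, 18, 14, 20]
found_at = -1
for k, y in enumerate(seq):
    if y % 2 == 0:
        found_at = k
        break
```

First even number index in [8, 6, 6, 2, 18, 14, 20]
`found_at` takes the values: -1 → 0

Answer: 0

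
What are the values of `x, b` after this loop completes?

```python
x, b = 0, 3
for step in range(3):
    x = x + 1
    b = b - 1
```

x goes 0→3, b goes 3→0
`x, b` takes the values: (0, 3) → (1, 3) → (1, 2) → (2, 2) → (2, 1) → (3, 1) → (3, 0)

Answer: 3, 0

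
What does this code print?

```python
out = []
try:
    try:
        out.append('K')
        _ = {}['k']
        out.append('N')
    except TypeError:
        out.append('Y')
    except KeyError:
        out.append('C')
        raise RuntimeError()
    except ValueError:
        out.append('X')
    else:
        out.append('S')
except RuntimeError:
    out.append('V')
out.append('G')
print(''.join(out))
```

Execution trace: 'K' (inner try body) → 'C' (inner except KeyError) → 'V' (outer except RuntimeError) → 'G' (after the try/except). Output: KCVG

Answer: KCVG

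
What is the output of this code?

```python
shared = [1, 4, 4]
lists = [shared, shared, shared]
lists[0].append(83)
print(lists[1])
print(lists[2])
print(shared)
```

Key concept: list of same reference.
Step by step:
`shared = [1, 4, 4]` → shared = [1, 4, 4]
`lists = [shared, shared, shared]` → lists = [[1, 4, 4], [1, 4, 4], [1, 4, 4]]
`lists[0].append(83)` → shared = [1, 4, 4, 83]; lists = [[1, 4, 4, 83], [1, 4, 4, 83], [1, 4, 4, 83]]
`print(lists[1])` → prints [1, 4, 4, 83]
`print(lists[2])` → prints [1, 4, 4, 83]
`print(shared)` → prints [1, 4, 4, 83]

Answer:
[1, 4, 4, 83]
[1, 4, 4, 83]
[1, 4, 4, 83]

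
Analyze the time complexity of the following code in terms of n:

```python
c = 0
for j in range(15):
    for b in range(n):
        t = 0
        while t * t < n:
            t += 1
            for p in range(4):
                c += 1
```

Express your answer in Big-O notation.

Each loop level contributes: 1 × n × √n × 1. Multiplying the contributions gives O(n√n).

Answer: O(n√n)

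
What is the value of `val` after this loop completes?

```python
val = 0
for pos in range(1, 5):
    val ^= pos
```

XOR of 1 to 4
`val` takes the values: 0 → 1 → 3 → 0 → 4

Answer: 4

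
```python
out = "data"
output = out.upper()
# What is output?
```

Trace:
`out = "data"` → out = 'data'
`output = out.upper()` → output = 'DATA'
So output = 'DATA'

Answer: 'DATA'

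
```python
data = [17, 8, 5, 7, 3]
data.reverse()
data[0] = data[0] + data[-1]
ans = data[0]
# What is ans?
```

Trace:
`data = [17, 8, 5, 7, 3]` → data = [17, 8, 5, 7, 3]
`data.reverse()` → data = [3, 7, 5, 8, 17]
`data[0] = data[0] + data[-1]` → data = [20, 7, 5, 8, 17]
`ans = data[0]` → ans = 20
So ans = 20

Answer: 20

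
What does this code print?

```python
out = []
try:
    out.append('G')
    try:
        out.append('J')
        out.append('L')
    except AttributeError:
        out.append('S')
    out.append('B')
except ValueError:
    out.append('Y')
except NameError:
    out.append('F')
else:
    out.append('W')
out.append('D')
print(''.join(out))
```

Execution trace: 'G' (try body) → 'J' (inner try body) → 'L' (inner try body, no exception) → 'B' (try body, no exception) → 'W' (else) → 'D' (after the try/except). Output: GJLBWD

Answer: GJLBWD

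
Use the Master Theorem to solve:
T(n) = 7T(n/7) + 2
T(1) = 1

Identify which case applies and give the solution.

a=7, b=7, f(n)=2. log_7(7) = 1. Since c=0 < 1, Case 1 applies: T(n) = Θ(n^log_b(a)) = O(n).

Answer: O(n) - Case 1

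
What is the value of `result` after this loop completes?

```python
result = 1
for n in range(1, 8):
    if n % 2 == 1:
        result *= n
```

Product of odd numbers 1 to 7
`result` takes the values: 1 → 3 → 15 → 105

Answer: 105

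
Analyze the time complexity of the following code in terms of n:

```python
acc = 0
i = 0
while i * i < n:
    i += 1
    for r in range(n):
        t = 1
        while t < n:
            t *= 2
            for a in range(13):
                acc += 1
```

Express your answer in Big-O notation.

Each loop level contributes: √n × n × log n × 1. Multiplying the contributions gives O(n√n log n).

Answer: O(n√n log n)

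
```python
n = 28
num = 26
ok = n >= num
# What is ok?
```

Trace:
`n = 28` → n = 28
`num = 26` → num = 26
`ok = n >= num` → ok = True
So ok = True

Answer: True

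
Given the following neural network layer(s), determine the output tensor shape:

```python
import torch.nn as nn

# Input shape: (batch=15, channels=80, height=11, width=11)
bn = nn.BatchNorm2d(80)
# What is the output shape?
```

Input: (15, 80, 11, 11) -> Output: (15, 80, 11, 11)

Answer: (15, 80, 11, 11)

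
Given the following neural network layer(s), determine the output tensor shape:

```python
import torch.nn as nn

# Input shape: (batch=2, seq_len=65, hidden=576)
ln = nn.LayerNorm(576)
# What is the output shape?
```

Input: (2, 65, 576) -> Output: (2, 65, 576)

Answer: (2, 65, 576)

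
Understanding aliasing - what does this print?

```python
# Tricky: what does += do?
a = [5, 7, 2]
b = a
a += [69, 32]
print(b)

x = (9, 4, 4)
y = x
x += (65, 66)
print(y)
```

Key concept: += behavior differs for mutable vs immutable.
Step by step:
`a = [5, 7, 2]` → a = [5, 7, 2]
`b = a` → b = [5, 7, 2] (same object as a)
`a += [69, 32]` → a = [5, 7, 2, 69, 32] (same object as b); b = [5, 7, 2, 69, 32] (same object as a)
`print(b)` → prints [5, 7, 2, 69, 32]
`x = (9, 4, 4)` → x = (9, 4, 4)
`y = x` → y = (9, 4, 4)
`x += (65, 66)` → x = (9, 4, 4, 65, 66)
`print(y)` → prints (9, 4, 4)

Answer:
[5, 7, 2, 69, 32]
(9, 4, 4)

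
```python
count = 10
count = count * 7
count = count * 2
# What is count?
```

Trace:
`count = 10` → count = 10
`count = count * 7` → count = 70
`count = count * 2` → count = 140
So count = 140

Answer: 140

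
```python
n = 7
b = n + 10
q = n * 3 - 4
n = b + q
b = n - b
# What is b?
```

Trace:
`n = 7` → n = 7
`b = n + 10` → b = 17
`q = n * 3 - 4` → q = 17
`n = b + q` → n = 34
`b = n - b` → b = 17
So b = 17

Answer: 17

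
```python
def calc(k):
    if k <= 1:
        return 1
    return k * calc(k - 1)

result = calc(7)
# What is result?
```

calc(7) = 7 * 6 * 5 * 4 * 3 * 2 * 1 = 5040

Answer: 5040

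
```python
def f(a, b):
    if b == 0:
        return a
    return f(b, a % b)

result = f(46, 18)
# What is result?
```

f(46, 18) -> f(18, 10) -> f(10, 8) -> f(8, 2) -> f(2, 0) -> 2

Answer: 2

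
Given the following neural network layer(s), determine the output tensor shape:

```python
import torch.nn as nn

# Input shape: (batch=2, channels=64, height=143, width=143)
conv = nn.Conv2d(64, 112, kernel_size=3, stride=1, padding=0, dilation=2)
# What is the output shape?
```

Input: (2, 64, 143, 143) -> Output: (2, 112, 139, 139)

Answer: (2, 112, 139, 139)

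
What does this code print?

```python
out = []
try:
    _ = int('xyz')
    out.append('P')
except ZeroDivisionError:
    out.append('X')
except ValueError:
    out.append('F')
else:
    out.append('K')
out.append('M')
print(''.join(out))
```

Execution trace: 'F' (except ValueError) → 'M' (after the try/except). Output: FM

Answer: FM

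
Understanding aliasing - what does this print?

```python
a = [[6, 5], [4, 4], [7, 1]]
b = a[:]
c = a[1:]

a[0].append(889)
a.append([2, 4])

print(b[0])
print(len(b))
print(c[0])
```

Key concept: slice with nested mutation.
Step by step:
`a = [[6, 5], [4, 4], [7, 1]]` → a = [[6, 5], [4, 4], [7, 1]]
`b = a[:]` → b = [[6, 5], [4, 4], [7, 1]]
`c = a[1:]` → c = [[4, 4], [7, 1]]
`a[0].append(889)` → a = [[6, 5, 889], [4, 4], [7, 1]]; b = [[6, 5, 889], [4, 4], [7, 1]]
`a.append([2, 4])` → a = [[6, 5, 889], [4, 4], [7, 1], [2, 4]]
`print(b[0])` → prints [6, 5, 889]
`print(len(b))` → prints 3
`print(c[0])` → prints [4, 4]

Answer:
[6, 5, 889]
3
[4, 4]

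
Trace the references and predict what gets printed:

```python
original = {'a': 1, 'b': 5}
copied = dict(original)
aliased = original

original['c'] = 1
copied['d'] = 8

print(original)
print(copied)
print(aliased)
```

Key concept: dict() creates copy, assignment creates alias.
Step by step:
`original = {'a': 1, 'b': 5}` → original = {'a': 1, 'b': 5}
`copied = dict(original)` → copied = {'a': 1, 'b': 5}
`aliased = original` → aliased = {'a': 1, 'b': 5} (same object as original)
`original['c'] = 1` → original = {'a': 1, 'b': 5, 'c': 1} (same object as aliased); aliased = {'a': 1, 'b': 5, 'c': 1} (same object as original)
`copied['d'] = 8` → copied = {'a': 1, 'b': 5, 'd': 8}
`print(original)` → prints {'a': 1, 'b': 5, 'c': 1}
`print(copied)` → prints {'a': 1, 'b': 5, 'd': 8}
`print(aliased)` → prints {'a': 1, 'b': 5, 'c': 1}

Answer:
{'a': 1, 'b': 5, 'c': 1}
{'a': 1, 'b': 5, 'd': 8}
{'a': 1, 'b': 5, 'c': 1}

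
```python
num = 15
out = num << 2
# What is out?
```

Trace:
`num = 15` → num = 15
`out = num << 2` → out = 60
So out = 60

Answer: 60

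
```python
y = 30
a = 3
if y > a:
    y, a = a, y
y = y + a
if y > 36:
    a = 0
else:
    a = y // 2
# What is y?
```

Trace:
`y = 30` → y = 30
`a = 3` → a = 3
`if y > a: ...` → y > a is True → y = 3; a = 30
`y = y + a` → y = 33
`if y > 36: ...` → y > 36 is False, take else branch → a = 16
So y = 33

Answer: 33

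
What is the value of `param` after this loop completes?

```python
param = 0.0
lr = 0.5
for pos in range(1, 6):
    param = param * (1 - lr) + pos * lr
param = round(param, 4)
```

Moving average with lr=0.5
`param` takes the values: 0.0 → 0.5 → 1.25 → 2.125 → 3.0625 → 4.03125 → 4.0312

Answer: 4.0312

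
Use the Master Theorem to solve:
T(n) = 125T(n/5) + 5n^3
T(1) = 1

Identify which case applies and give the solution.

a=125, b=5, f(n)=5n^3. log_5(125) = 3. Since c=3 = 3, Case 2 applies: T(n) = Θ(n^log_b(a) · log n) = O(n^3 log n).

Answer: O(n^3 log n) - Case 2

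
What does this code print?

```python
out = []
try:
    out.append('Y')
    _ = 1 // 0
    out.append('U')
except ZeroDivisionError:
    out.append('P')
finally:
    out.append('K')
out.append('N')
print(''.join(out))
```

Execution trace: 'Y' (try body) → 'P' (except ZeroDivisionError) → 'K' (finally) → 'N' (after the try/except). Output: YPKN

Answer: YPKN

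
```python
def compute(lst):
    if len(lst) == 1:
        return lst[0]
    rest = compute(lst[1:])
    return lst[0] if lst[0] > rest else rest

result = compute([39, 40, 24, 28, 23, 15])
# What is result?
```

Recursive max over [39, 40, 24, 28, 23, 15] = 40

Answer: 40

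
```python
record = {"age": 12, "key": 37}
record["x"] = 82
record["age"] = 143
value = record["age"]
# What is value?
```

Trace:
`record = {"age": 12, "key": 37}` → record = {'age': 12, 'key': 37}
`record["x"] = 82` → record = {'age': 12, 'key': 37, 'x': 82}
`record["age"] = 143` → record = {'age': 143, 'key': 37, 'x': 82}
`value = record["age"]` → value = 143
So value = 143

Answer: 143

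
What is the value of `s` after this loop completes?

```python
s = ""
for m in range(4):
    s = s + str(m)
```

Concatenate digits 0 to 3
`s` takes the values: "" → "0" → "01" → "012" → "0123"

Answer: "0123"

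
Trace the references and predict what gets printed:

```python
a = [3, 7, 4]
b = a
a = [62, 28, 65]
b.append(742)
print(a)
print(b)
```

Key concept: rebinding vs mutation: a is rebound to a new list, b still points at the original.
Step by step:
`a = [3, 7, 4]` → a = [3, 7, 4]
`b = a` → b = [3, 7, 4] (same object as a)
`a = [62, 28, 65]` → a = [62, 28, 65]
`b.append(742)` → b = [3, 7, 4, 742]
`print(a)` → prints [62, 28, 65]
`print(b)` → prints [3, 7, 4, 742]

Answer:
[62, 28, 65]
[3, 7, 4, 742]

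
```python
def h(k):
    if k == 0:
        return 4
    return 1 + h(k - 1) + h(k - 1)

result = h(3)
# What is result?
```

h(k) = 1 + 2·h(k-1), h(0)=4. Closed form: (4+1)·2^3 - 1 = 39.

Answer: 39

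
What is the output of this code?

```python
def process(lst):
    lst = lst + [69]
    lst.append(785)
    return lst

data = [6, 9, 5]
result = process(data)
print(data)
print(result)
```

Key concept: rebinding parameter vs mutation.
Step by step:
`data = [6, 9, 5]` → data = [6, 9, 5]
`result = process(data)` → result = [6, 9, 5, 69, 785]
`print(data)` → prints [6, 9, 5]
`print(result)` → prints [6, 9, 5, 69, 785]

Answer:
[6, 9, 5]
[6, 9, 5, 69, 785]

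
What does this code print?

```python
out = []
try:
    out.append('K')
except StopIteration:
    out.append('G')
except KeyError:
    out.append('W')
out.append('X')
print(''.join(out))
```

Execution trace: 'K' (try body, no exception) → 'X' (after the try/except). Output: KX

Answer: KX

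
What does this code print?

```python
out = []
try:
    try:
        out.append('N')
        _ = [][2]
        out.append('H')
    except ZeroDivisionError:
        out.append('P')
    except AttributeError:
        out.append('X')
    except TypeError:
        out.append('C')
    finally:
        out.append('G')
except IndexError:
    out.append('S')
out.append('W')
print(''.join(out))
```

Execution trace: 'N' (try body) → 'G' (finally) → 'S' (outer except IndexError) → 'W' (after the try/except). Output: NGSW

Answer: NGSW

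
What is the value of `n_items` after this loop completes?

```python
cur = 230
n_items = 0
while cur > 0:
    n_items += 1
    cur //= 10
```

Count digits by repeated division by 10
`n_items` takes the values: 0 → 1 → 2 → 3

Answer: 3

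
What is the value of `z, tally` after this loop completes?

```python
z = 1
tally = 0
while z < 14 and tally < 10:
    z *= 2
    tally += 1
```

Double until >= 14 or 10 iterations
`z, tally` takes the values: (1, 0) → (2, 0) → (2, 1) → (4, 1) → (4, 2) → (8, 2) → (8, 3) → (16, 3) → (16, 4)

Answer: 16, 4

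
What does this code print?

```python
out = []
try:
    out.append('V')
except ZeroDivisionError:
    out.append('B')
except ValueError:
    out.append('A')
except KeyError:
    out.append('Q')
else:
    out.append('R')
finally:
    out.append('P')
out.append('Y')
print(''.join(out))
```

Execution trace: 'V' (try body, no exception) → 'R' (else) → 'P' (finally) → 'Y' (after the try/except). Output: VRPY

Answer: VRPY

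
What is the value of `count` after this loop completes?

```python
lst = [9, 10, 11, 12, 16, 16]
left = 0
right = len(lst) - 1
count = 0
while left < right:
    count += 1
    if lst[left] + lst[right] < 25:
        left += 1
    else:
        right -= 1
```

Steps to find pair summing to 25
`count` takes the values: 0 → 1 → 2 → 3 → 4 → 5

Answer: 5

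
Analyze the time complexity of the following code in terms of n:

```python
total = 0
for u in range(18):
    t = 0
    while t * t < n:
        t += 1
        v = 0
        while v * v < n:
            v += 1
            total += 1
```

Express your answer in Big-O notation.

Each loop level contributes: 1 × √n × √n. Multiplying the contributions gives O(n).

Answer: O(n)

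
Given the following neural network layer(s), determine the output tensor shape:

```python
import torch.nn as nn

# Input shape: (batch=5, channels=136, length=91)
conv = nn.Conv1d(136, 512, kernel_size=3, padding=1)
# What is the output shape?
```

Input: (5, 136, 91) -> Output: (5, 512, 91)

Answer: (5, 512, 91)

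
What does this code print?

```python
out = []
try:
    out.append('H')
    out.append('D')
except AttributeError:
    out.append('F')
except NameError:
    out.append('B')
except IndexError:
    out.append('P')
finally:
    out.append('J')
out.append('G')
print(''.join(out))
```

Execution trace: 'H' (try body) → 'D' (try body, no exception) → 'J' (finally) → 'G' (after the try/except). Output: HDJG

Answer: HDJG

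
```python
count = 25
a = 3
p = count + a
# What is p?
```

Trace:
`count = 25` → count = 25
`a = 3` → a = 3
`p = count + a` → p = 28
So p = 28

Answer: 28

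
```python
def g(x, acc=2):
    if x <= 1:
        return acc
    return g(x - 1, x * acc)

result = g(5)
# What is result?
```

Accumulator trace (n, acc): (5, 2) -> (4, 10) -> (3, 40) -> (2, 120) -> (1, 240) -> return 240

Answer: 240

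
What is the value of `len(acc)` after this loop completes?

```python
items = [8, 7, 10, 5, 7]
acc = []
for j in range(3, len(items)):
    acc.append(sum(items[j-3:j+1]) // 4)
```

Number of 4-element averages
`acc` takes the values: [] → [7] → [7, 7]
So `len(acc)` = 2

Answer: 2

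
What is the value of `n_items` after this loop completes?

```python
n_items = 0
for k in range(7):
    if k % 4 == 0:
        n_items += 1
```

Count numbers divisible by 4 in range(7)
`n_items` takes the values: 0 → 1 → 2

Answer: 2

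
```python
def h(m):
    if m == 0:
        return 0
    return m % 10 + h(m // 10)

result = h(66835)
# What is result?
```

Sum of digits of 66835: 5 + 3 + 8 + 6 + 6 = 28

Answer: 28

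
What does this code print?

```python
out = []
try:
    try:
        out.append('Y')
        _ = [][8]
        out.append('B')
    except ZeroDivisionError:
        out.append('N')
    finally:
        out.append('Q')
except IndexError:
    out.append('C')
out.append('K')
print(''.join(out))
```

Execution trace: 'Y' (try body) → 'Q' (finally) → 'C' (outer except IndexError) → 'K' (after the try/except). Output: YQCK

Answer: YQCK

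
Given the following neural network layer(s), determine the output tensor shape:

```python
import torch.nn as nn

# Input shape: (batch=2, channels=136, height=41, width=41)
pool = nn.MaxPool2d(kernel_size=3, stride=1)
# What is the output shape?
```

Input: (2, 136, 41, 41) -> Output: (2, 136, 39, 39)

Answer: (2, 136, 39, 39)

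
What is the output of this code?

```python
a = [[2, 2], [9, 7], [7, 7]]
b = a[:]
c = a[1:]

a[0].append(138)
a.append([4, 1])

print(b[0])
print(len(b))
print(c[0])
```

Key concept: slice with nested mutation.
Step by step:
`a = [[2, 2], [9, 7], [7, 7]]` → a = [[2, 2], [9, 7], [7, 7]]
`b = a[:]` → b = [[2, 2], [9, 7], [7, 7]]
`c = a[1:]` → c = [[9, 7], [7, 7]]
`a[0].append(138)` → a = [[2, 2, 138], [9, 7], [7, 7]]; b = [[2, 2, 138], [9, 7], [7, 7]]
`a.append([4, 1])` → a = [[2, 2, 138], [9, 7], [7, 7], [4, 1]]
`print(b[0])` → prints [2, 2, 138]
`print(len(b))` → prints 3
`print(c[0])` → prints [9, 7]

Answer:
[2, 2, 138]
3
[9, 7]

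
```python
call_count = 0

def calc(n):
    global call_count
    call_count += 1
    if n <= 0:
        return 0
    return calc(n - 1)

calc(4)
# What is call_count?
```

Linear recursion stepping by 1: 5 calls from n=4 down to ≤0.

Answer: 5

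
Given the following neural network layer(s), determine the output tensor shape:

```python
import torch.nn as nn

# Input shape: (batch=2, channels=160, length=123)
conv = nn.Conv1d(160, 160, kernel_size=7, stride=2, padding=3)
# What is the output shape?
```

Input: (2, 160, 123) -> Output: (2, 160, 62)

Answer: (2, 160, 62)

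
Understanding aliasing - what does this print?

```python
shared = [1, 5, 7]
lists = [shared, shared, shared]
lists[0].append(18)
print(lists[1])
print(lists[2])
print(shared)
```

Key concept: list of same reference.
Step by step:
`shared = [1, 5, 7]` → shared = [1, 5, 7]
`lists = [shared, shared, shared]` → lists = [[1, 5, 7], [1, 5, 7], [1, 5, 7]]
`lists[0].append(18)` → shared = [1, 5, 7, 18]; lists = [[1, 5, 7, 18], [1, 5, 7, 18], [1, 5, 7, 18]]
`print(lists[1])` → prints [1, 5, 7, 18]
`print(lists[2])` → prints [1, 5, 7, 18]
`print(shared)` → prints [1, 5, 7, 18]

Answer:
[1, 5, 7, 18]
[1, 5, 7, 18]
[1, 5, 7, 18]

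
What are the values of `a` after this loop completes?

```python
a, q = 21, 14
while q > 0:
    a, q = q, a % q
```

GCD of 21 and 14
`a` takes the values: 21 → 14 → 7

Answer: 7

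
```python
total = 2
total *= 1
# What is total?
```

Trace:
`total = 2` → total = 2
`total *= 1` → total = 2
So total = 2

Answer: 2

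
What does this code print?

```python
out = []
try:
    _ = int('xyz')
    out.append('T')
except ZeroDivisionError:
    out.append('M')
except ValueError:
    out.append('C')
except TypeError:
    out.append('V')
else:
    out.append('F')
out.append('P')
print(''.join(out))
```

Execution trace: 'C' (except ValueError) → 'P' (after the try/except). Output: CP

Answer: CP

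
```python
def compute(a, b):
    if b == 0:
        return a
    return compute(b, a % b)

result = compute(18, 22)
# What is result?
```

compute(18, 22) -> compute(22, 18) -> compute(18, 4) -> compute(4, 2) -> compute(2, 0) -> 2

Answer: 2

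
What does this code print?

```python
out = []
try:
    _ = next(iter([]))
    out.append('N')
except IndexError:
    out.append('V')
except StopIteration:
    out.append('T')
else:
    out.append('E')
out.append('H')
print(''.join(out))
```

Execution trace: 'T' (except StopIteration) → 'H' (after the try/except). Output: TH

Answer: TH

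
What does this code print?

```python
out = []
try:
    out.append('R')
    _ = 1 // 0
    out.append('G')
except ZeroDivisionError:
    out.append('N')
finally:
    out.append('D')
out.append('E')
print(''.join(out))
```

Execution trace: 'R' (try body) → 'N' (except ZeroDivisionError) → 'D' (finally) → 'E' (after the try/except). Output: RNDE

Answer: RNDE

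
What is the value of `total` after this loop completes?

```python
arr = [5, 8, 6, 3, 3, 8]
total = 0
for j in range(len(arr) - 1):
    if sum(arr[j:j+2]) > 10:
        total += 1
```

Count windows with sum > 10
`total` takes the values: 0 → 1 → 2 → 3

Answer: 3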